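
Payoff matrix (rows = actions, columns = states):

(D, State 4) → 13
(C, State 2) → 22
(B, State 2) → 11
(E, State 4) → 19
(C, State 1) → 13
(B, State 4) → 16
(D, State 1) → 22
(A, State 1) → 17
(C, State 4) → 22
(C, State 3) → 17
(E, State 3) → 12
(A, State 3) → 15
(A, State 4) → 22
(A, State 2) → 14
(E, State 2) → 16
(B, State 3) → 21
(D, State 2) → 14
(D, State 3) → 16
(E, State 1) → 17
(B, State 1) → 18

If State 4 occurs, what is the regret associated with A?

Best payoff under State 4 is 22.
Regret = 22 − 22 = 0.

0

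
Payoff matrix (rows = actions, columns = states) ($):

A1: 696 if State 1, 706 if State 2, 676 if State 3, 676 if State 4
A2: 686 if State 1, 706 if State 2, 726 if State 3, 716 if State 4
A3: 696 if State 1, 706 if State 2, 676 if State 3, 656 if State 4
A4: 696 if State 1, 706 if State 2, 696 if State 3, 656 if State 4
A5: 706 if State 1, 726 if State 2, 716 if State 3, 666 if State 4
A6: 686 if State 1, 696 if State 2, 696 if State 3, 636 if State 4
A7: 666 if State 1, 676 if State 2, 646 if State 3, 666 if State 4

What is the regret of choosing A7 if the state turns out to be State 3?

Best payoff under State 3 is 726.
Regret = 726 − 646 = 80.

80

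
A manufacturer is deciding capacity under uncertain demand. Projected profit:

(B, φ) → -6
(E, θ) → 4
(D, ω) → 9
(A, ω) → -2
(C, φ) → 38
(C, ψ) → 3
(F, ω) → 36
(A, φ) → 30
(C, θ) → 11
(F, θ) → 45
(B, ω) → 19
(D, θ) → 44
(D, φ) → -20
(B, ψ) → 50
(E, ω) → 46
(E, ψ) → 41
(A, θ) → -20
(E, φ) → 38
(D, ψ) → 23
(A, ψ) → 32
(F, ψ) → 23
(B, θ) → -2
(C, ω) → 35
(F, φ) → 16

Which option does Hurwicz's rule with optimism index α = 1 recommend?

B

A: 1·32 + 0·(-20) = 32
B: 1·50 + 0·(-6) = 50
C: 1·38 + 0·3 = 38
D: 1·44 + 0·(-20) = 44
E: 1·46 + 0·4 = 46
F: 1·45 + 0·16 = 45
Highest Hurwicz score = 50 → B.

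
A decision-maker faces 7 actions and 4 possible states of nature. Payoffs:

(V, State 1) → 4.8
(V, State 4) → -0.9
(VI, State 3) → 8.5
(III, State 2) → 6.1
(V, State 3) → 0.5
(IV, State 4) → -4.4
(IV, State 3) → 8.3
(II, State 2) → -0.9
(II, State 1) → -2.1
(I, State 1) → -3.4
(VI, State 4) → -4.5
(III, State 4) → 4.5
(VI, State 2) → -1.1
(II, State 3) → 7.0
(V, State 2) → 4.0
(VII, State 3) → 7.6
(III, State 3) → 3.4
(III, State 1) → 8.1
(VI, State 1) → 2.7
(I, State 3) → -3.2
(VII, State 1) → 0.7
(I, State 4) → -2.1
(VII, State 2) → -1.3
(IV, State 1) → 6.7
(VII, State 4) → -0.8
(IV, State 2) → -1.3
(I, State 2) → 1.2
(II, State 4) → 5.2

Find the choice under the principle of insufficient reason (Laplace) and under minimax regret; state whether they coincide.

laplace → III; minimax regret → III (agree)

Row averages: I=-1.875, II=2.3, III=5.525, IV=2.325, V=2.1, VI=1.4, VII=1.55
Highest average = 5.525 → III.
Column bests: State 1=8.1, State 2=6.1, State 3=8.5, State 4=5.2.
I regrets: 11.5, 4.9, 11.7, 7.3 → max 11.7
II regrets: 10.2, 7.0, 1.5, 0.0 → max 10.2
III regrets: 0.0, 0.0, 5.1, 0.7 → max 5.1
IV regrets: 1.4, 7.4, 0.2, 9.6 → max 9.6
V regrets: 3.3, 2.1, 8.0, 6.1 → max 8.0
VI regrets: 5.4, 7.2, 0.0, 9.7 → max 9.7
VII regrets: 7.4, 7.4, 0.9, 6.0 → max 7.4
Smallest max regret = 5.1 → III.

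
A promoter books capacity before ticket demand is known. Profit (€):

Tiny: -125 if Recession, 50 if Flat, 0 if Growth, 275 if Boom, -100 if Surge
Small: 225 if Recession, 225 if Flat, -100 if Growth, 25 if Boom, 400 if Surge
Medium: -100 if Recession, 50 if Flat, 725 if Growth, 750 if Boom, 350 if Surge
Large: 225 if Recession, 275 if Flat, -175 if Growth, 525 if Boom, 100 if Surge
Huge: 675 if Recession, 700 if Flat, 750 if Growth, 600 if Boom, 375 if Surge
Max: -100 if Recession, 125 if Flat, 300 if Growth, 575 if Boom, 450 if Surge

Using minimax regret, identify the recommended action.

Huge

Column bests: Recession=675, Flat=700, Growth=750, Boom=750, Surge=450.
Tiny regrets: 800, 650, 750, 475, 550 → max 800
Small regrets: 450, 475, 850, 725, 50 → max 850
Medium regrets: 775, 650, 25, 0, 100 → max 775
Large regrets: 450, 425, 925, 225, 350 → max 925
Huge regrets: 0, 0, 0, 150, 75 → max 150
Max regrets: 775, 575, 450, 175, 0 → max 775
Smallest max regret = 150 → Huge.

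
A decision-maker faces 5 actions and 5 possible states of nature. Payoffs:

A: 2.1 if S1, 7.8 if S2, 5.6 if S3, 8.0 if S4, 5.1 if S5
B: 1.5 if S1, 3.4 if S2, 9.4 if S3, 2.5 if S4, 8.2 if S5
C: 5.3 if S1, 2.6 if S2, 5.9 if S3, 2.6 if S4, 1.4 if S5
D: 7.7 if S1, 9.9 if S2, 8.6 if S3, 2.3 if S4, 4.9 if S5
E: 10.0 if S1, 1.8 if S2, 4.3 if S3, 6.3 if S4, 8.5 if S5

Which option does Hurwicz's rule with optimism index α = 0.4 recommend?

D

A: 0.4·8.0 + 0.6·2.1 = 4.46
B: 0.4·9.4 + 0.6·1.5 = 4.66
C: 0.4·5.9 + 0.6·1.4 = 3.2
D: 0.4·9.9 + 0.6·2.3 = 5.34
E: 0.4·10.0 + 0.6·1.8 = 5.08
Highest Hurwicz score = 5.34 → D.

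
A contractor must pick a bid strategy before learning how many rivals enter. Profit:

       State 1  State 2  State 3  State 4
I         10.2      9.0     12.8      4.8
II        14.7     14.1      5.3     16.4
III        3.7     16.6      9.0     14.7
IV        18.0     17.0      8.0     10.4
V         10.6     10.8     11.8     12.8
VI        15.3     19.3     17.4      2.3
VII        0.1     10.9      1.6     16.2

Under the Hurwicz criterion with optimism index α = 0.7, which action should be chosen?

IV

I: 0.7·12.8 + 0.3·4.8 = 10.4
II: 0.7·16.4 + 0.3·5.3 = 13.07
III: 0.7·16.6 + 0.3·3.7 = 12.73
IV: 0.7·18.0 + 0.3·8.0 = 15
V: 0.7·12.8 + 0.3·10.6 = 12.14
VI: 0.7·19.3 + 0.3·2.3 = 14.2
VII: 0.7·16.2 + 0.3·0.1 = 11.37
Highest Hurwicz score = 15 → IV.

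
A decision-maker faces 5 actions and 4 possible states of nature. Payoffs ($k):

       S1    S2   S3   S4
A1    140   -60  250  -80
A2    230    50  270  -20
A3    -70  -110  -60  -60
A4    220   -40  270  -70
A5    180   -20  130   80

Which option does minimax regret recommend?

A2

Column bests: S1=230, S2=50, S3=270, S4=80.
A1 regrets: 90, 110, 20, 160 → max 160
A2 regrets: 0, 0, 0, 100 → max 100
A3 regrets: 300, 160, 330, 140 → max 330
A4 regrets: 10, 90, 0, 150 → max 150
A5 regrets: 50, 70, 140, 0 → max 140
Smallest max regret = 100 → A2.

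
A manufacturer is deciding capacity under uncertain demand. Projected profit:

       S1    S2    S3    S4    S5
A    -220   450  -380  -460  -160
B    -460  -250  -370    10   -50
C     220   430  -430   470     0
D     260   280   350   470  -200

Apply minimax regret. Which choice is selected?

Column bests: S1=260, S2=450, S3=350, S4=470, S5=0.
A regrets: 480, 0, 730, 930, 160 → max 930
B regrets: 720, 700, 720, 460, 50 → max 720
C regrets: 40, 20, 780, 0, 0 → max 780
D regrets: 0, 170, 0, 0, 200 → max 200
Smallest max regret = 200 → D.

D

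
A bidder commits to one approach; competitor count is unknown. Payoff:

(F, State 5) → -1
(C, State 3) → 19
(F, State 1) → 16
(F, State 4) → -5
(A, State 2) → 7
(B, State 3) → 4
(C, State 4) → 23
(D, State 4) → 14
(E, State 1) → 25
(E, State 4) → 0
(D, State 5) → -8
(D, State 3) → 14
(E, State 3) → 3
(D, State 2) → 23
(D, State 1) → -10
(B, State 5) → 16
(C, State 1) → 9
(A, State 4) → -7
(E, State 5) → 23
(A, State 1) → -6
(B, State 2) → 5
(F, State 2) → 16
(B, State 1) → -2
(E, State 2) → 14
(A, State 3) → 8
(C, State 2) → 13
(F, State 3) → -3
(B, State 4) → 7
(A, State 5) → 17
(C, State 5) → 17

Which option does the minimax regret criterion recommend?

C

Column bests: State 1=25, State 2=23, State 3=19, State 4=23, State 5=23.
A regrets: 31, 16, 11, 30, 6 → max 31
B regrets: 27, 18, 15, 16, 7 → max 27
C regrets: 16, 10, 0, 0, 6 → max 16
D regrets: 35, 0, 5, 9, 31 → max 35
E regrets: 0, 9, 16, 23, 0 → max 23
F regrets: 9, 7, 22, 28, 24 → max 28
Smallest max regret = 16 → C.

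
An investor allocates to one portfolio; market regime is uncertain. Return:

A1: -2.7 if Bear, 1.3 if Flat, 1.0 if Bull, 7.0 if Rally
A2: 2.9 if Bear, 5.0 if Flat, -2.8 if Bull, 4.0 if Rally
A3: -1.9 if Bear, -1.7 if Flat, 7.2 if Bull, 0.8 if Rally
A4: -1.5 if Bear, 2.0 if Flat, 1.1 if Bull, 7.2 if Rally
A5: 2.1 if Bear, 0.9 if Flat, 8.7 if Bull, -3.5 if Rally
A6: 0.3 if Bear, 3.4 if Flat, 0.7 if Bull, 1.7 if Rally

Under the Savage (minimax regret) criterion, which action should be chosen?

A3

Column bests: Bear=2.9, Flat=5.0, Bull=8.7, Rally=7.2.
A1 regrets: 5.6, 3.7, 7.7, 0.2 → max 7.7
A2 regrets: 0.0, 0.0, 11.5, 3.2 → max 11.5
A3 regrets: 4.8, 6.7, 1.5, 6.4 → max 6.7
A4 regrets: 4.4, 3.0, 7.6, 0.0 → max 7.6
A5 regrets: 0.8, 4.1, 0.0, 10.7 → max 10.7
A6 regrets: 2.6, 1.6, 8.0, 5.5 → max 8.0
Smallest max regret = 6.7 → A3.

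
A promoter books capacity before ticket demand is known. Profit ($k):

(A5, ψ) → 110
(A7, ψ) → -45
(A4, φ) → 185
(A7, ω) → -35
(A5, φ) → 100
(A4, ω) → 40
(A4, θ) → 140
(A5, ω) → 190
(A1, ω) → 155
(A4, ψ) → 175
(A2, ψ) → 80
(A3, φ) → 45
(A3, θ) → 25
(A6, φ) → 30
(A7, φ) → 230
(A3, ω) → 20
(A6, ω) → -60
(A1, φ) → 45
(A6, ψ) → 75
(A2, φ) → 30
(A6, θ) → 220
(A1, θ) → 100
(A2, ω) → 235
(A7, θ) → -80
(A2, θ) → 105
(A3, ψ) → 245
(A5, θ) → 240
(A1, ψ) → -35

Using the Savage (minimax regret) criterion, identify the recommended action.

A5

Column bests: θ=240, φ=230, ψ=245, ω=235.
A1 regrets: 140, 185, 280, 80 → max 280
A2 regrets: 135, 200, 165, 0 → max 200
A3 regrets: 215, 185, 0, 215 → max 215
A4 regrets: 100, 45, 70, 195 → max 195
A5 regrets: 0, 130, 135, 45 → max 135
A6 regrets: 20, 200, 170, 295 → max 295
A7 regrets: 320, 0, 290, 270 → max 320
Smallest max regret = 135 → A5.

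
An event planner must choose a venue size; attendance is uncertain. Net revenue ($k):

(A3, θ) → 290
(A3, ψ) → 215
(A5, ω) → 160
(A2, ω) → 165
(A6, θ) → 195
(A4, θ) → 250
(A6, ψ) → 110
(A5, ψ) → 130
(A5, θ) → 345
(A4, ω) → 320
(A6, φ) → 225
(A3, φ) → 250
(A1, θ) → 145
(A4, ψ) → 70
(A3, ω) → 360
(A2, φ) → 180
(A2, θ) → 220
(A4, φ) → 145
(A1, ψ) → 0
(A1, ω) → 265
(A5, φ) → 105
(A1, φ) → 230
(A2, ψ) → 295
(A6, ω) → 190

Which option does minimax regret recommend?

Column bests: θ=345, φ=250, ψ=295, ω=360.
A1 regrets: 200, 20, 295, 95 → max 295
A2 regrets: 125, 70, 0, 195 → max 195
A3 regrets: 55, 0, 80, 0 → max 80
A4 regrets: 95, 105, 225, 40 → max 225
A5 regrets: 0, 145, 165, 200 → max 200
A6 regrets: 150, 25, 185, 170 → max 185
Smallest max regret = 80 → A3.

A3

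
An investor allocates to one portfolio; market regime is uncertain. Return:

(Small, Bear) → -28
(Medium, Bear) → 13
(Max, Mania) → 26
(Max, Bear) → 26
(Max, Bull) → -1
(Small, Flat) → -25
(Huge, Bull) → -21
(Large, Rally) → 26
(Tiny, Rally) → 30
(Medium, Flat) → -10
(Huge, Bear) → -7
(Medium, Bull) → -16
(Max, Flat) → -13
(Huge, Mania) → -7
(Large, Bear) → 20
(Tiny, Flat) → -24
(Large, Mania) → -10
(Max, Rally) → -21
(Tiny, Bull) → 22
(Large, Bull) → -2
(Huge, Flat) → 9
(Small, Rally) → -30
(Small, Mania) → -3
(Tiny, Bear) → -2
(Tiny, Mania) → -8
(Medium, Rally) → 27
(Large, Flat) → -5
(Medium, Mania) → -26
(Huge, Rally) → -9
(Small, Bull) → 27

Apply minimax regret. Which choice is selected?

Column bests: Bear=26, Flat=9, Bull=27, Rally=30, Mania=26.
Tiny regrets: 28, 33, 5, 0, 34 → max 34
Small regrets: 54, 34, 0, 60, 29 → max 60
Medium regrets: 13, 19, 43, 3, 52 → max 52
Large regrets: 6, 14, 29, 4, 36 → max 36
Huge regrets: 33, 0, 48, 39, 33 → max 48
Max regrets: 0, 22, 28, 51, 0 → max 51
Smallest max regret = 34 → Tiny.

Tiny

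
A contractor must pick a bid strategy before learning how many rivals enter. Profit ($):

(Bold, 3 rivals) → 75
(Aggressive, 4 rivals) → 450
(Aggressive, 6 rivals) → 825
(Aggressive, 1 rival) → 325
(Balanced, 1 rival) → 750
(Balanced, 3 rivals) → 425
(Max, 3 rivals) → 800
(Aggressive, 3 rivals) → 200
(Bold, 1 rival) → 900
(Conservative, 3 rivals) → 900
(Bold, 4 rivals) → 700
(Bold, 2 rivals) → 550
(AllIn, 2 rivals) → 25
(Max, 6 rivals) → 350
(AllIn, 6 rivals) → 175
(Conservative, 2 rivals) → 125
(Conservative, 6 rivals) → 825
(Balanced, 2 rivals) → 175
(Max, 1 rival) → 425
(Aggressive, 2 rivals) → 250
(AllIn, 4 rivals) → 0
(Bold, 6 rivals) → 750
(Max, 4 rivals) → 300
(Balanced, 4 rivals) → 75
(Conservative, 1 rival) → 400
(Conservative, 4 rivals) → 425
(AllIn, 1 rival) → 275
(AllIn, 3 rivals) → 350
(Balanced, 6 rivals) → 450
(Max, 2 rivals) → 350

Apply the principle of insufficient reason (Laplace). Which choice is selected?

Bold

Row averages: Conservative=535, Balanced=375, Aggressive=410, Bold=595, AllIn=165, Max=445
Highest average = 595 → Bold.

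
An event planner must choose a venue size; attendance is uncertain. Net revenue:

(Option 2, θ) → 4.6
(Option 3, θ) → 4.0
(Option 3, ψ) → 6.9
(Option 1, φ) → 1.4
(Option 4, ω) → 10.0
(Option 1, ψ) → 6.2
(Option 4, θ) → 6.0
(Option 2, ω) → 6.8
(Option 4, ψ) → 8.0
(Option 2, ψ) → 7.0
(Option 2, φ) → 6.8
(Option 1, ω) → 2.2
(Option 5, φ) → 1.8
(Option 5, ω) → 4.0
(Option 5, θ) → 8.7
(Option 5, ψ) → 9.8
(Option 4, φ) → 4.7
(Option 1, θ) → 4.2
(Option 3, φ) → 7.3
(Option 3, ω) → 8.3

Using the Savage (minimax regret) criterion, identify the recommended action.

Column bests: θ=8.7, φ=7.3, ψ=9.8, ω=10.0.
Option 1 regrets: 4.5, 5.9, 3.6, 7.8 → max 7.8
Option 2 regrets: 4.1, 0.5, 2.8, 3.2 → max 4.1
Option 3 regrets: 4.7, 0.0, 2.9, 1.7 → max 4.7
Option 4 regrets: 2.7, 2.6, 1.8, 0.0 → max 2.7
Option 5 regrets: 0.0, 5.5, 0.0, 6.0 → max 6.0
Smallest max regret = 2.7 → Option 4.

Option 4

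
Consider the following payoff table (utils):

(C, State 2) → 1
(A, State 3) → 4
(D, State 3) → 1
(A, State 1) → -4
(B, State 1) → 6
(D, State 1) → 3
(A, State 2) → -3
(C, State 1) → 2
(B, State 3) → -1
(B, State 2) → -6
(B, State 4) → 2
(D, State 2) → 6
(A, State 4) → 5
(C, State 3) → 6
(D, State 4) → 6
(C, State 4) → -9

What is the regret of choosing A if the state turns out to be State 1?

10

Best payoff under State 1 is 6.
Regret = 6 − (-4) = 10.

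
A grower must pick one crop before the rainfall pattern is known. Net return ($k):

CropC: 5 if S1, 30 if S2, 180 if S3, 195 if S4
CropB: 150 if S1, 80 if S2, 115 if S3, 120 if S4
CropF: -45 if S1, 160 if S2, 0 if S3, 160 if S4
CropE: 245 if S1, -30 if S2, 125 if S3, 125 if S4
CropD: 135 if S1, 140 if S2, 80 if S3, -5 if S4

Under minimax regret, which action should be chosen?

CropB

Column bests: S1=245, S2=160, S3=180, S4=195.
CropC regrets: 240, 130, 0, 0 → max 240
CropB regrets: 95, 80, 65, 75 → max 95
CropF regrets: 290, 0, 180, 35 → max 290
CropE regrets: 0, 190, 55, 70 → max 190
CropD regrets: 110, 20, 100, 200 → max 200
Smallest max regret = 95 → CropB.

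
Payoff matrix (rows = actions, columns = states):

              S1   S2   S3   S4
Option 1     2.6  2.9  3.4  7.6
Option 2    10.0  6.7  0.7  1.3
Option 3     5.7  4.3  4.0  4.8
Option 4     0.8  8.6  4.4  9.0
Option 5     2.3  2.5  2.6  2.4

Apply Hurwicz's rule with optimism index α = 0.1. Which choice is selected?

Option 1: 0.1·7.6 + 0.9·2.6 = 3.1
Option 2: 0.1·10.0 + 0.9·0.7 = 1.63
Option 3: 0.1·5.7 + 0.9·4.0 = 4.17
Option 4: 0.1·9.0 + 0.9·0.8 = 1.62
Option 5: 0.1·2.6 + 0.9·2.3 = 2.33
Highest Hurwicz score = 4.17 → Option 3.

Option 3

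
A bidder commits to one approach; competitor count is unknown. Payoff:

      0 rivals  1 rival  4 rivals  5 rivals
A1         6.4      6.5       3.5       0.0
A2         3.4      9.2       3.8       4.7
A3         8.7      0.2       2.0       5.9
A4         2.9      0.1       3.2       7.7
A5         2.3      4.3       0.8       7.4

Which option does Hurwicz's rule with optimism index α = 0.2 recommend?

A2

A1: 0.2·6.5 + 0.8·0.0 = 1.3
A2: 0.2·9.2 + 0.8·3.4 = 4.56
A3: 0.2·8.7 + 0.8·0.2 = 1.9
A4: 0.2·7.7 + 0.8·0.1 = 1.62
A5: 0.2·7.4 + 0.8·0.8 = 2.12
Highest Hurwicz score = 4.56 → A2.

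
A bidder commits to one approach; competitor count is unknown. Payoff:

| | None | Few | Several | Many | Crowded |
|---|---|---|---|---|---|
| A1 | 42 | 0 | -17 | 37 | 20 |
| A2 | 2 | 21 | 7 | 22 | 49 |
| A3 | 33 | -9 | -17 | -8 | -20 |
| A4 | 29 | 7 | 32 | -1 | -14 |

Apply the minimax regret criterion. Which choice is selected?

Column bests: None=42, Few=21, Several=32, Many=37, Crowded=49.
A1 regrets: 0, 21, 49, 0, 29 → max 49
A2 regrets: 40, 0, 25, 15, 0 → max 40
A3 regrets: 9, 30, 49, 45, 69 → max 69
A4 regrets: 13, 14, 0, 38, 63 → max 63
Smallest max regret = 40 → A2.

A2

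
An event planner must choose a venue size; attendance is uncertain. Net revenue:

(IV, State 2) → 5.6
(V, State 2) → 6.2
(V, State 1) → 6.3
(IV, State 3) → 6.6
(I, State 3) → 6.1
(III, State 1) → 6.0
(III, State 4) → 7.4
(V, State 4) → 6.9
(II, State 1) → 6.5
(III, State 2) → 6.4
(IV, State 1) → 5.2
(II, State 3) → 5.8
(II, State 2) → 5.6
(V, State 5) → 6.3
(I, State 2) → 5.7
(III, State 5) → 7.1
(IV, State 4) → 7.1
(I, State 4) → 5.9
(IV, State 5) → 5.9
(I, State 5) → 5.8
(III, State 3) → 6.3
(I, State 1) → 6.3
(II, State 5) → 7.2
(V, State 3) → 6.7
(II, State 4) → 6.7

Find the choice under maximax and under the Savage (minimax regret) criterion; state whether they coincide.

maximax → III; minimax regret → III (agree)

Row maxima: I=6.3, II=7.2, III=7.4, IV=7.1, V=6.9
Best best-case = 7.4 → III.
Column bests: State 1=6.5, State 2=6.4, State 3=6.7, State 4=7.4, State 5=7.2.
I regrets: 0.2, 0.7, 0.6, 1.5, 1.4 → max 1.5
II regrets: 0.0, 0.8, 0.9, 0.7, 0.0 → max 0.9
III regrets: 0.5, 0.0, 0.4, 0.0, 0.1 → max 0.5
IV regrets: 1.3, 0.8, 0.1, 0.3, 1.3 → max 1.3
V regrets: 0.2, 0.2, 0.0, 0.5, 0.9 → max 0.9
Smallest max regret = 0.5 → III.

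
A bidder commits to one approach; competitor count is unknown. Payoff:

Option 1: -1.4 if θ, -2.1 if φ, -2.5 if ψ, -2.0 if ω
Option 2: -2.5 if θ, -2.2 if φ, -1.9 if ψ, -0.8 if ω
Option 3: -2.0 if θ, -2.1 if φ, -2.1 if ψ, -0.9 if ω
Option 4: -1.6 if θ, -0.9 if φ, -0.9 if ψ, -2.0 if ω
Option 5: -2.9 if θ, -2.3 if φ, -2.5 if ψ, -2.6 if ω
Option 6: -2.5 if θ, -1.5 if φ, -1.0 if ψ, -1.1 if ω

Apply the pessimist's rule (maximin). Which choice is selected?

Option 4

Row minima: Option 1=-2.5, Option 2=-2.5, Option 3=-2.1, Option 4=-2.0, Option 5=-2.9, Option 6=-2.5
Best worst-case = -2.0 → Option 4.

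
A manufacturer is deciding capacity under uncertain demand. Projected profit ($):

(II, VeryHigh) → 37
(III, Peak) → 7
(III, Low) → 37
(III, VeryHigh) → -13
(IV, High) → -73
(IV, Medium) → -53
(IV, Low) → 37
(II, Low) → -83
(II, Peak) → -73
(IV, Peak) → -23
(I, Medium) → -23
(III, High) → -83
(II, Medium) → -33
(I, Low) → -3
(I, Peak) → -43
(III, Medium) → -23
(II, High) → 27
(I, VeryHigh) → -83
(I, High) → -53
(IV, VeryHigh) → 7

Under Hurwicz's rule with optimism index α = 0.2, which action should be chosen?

IV

I: 0.2·(-3) + 0.8·(-83) = -67
II: 0.2·37 + 0.8·(-83) = -59
III: 0.2·37 + 0.8·(-83) = -59
IV: 0.2·37 + 0.8·(-73) = -51
Highest Hurwicz score = -51 → IV.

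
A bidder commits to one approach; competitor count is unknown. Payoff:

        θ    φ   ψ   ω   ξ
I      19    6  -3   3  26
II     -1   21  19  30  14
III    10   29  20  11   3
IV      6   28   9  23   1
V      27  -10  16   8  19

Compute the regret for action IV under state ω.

7

Best payoff under ω is 30.
Regret = 30 − 23 = 7.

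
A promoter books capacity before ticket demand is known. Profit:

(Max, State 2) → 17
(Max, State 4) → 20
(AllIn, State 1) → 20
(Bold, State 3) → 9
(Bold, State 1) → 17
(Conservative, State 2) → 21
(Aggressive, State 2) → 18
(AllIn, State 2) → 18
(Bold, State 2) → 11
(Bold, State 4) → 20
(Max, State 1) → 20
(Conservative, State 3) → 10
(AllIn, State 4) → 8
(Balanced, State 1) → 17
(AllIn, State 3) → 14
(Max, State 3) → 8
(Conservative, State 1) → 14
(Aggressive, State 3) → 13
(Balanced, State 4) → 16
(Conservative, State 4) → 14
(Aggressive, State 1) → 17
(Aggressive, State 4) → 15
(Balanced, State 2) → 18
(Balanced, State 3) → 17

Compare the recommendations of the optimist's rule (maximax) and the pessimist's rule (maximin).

maximax → Conservative; maximin → Balanced (disagree)

Row maxima: Conservative=21, Balanced=18, Aggressive=18, Bold=20, AllIn=20, Max=20
Best best-case = 21 → Conservative.
Row minima: Conservative=10, Balanced=16, Aggressive=13, Bold=9, AllIn=8, Max=8
Best worst-case = 16 → Balanced.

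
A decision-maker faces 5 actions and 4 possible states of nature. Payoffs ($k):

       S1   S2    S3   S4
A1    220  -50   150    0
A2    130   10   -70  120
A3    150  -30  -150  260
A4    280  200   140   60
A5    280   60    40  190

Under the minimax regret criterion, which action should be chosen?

Column bests: S1=280, S2=200, S3=150, S4=260.
A1 regrets: 60, 250, 0, 260 → max 260
A2 regrets: 150, 190, 220, 140 → max 220
A3 regrets: 130, 230, 300, 0 → max 300
A4 regrets: 0, 0, 10, 200 → max 200
A5 regrets: 0, 140, 110, 70 → max 140
Smallest max regret = 140 → A5.

A5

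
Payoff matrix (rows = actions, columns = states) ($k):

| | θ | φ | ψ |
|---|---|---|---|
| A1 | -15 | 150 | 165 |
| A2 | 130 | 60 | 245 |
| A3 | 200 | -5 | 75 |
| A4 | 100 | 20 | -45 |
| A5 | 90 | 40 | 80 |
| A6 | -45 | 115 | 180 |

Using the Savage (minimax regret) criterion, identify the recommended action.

Column bests: θ=200, φ=150, ψ=245.
A1 regrets: 215, 0, 80 → max 215
A2 regrets: 70, 90, 0 → max 90
A3 regrets: 0, 155, 170 → max 170
A4 regrets: 100, 130, 290 → max 290
A5 regrets: 110, 110, 165 → max 165
A6 regrets: 245, 35, 65 → max 245
Smallest max regret = 90 → A2.

A2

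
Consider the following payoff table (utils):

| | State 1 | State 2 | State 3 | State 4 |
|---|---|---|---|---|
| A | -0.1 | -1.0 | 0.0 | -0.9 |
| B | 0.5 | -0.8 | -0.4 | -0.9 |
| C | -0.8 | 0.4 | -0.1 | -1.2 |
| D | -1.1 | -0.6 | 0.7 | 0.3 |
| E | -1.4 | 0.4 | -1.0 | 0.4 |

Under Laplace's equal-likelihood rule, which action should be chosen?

Row averages: A=-0.5, B=-0.4, C=-0.425, D=-0.175, E=-0.4
Highest average = -0.175 → D.

D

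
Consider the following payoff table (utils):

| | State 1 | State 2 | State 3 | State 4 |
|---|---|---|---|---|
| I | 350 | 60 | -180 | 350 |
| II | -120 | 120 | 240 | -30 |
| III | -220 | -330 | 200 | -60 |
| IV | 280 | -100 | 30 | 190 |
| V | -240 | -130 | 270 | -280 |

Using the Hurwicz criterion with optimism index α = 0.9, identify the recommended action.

I: 0.9·350 + 0.1·(-180) = 297
II: 0.9·240 + 0.1·(-120) = 204
III: 0.9·200 + 0.1·(-330) = 147
IV: 0.9·280 + 0.1·(-100) = 242
V: 0.9·270 + 0.1·(-280) = 215
Highest Hurwicz score = 297 → I.

I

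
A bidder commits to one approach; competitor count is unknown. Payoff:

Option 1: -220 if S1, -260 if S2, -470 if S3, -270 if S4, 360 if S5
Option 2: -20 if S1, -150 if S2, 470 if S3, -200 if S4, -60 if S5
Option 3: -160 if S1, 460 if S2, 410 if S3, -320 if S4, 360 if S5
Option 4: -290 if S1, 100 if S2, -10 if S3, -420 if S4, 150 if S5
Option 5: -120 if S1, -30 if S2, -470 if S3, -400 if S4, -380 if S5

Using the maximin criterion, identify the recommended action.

Option 2

Row minima: Option 1=-470, Option 2=-200, Option 3=-320, Option 4=-420, Option 5=-470
Best worst-case = -200 → Option 2.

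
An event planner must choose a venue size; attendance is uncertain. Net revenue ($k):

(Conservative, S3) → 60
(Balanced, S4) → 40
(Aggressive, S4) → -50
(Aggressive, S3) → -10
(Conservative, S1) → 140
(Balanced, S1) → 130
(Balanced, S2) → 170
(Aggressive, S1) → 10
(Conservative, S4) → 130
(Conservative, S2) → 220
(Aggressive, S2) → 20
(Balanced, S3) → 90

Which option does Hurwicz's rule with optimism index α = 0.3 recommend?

Conservative: 0.3·220 + 0.7·60 = 108
Balanced: 0.3·170 + 0.7·40 = 79
Aggressive: 0.3·20 + 0.7·(-50) = -29
Highest Hurwicz score = 108 → Conservative.

Conservative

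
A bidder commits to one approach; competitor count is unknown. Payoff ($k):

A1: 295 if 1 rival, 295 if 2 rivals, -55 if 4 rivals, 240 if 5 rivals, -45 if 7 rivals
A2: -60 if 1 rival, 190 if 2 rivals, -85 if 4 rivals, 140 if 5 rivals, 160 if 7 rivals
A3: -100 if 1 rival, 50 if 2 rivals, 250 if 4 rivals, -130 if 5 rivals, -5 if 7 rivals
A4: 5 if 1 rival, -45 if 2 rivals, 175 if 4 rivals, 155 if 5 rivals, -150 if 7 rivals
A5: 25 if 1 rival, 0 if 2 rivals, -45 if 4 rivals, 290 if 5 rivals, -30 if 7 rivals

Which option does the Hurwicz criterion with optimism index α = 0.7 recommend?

A1: 0.7·295 + 0.3·(-55) = 190
A2: 0.7·190 + 0.3·(-85) = 107.5
A3: 0.7·250 + 0.3·(-130) = 136
A4: 0.7·175 + 0.3·(-150) = 77.5
A5: 0.7·290 + 0.3·(-45) = 189.5
Highest Hurwicz score = 190 → A1.

A1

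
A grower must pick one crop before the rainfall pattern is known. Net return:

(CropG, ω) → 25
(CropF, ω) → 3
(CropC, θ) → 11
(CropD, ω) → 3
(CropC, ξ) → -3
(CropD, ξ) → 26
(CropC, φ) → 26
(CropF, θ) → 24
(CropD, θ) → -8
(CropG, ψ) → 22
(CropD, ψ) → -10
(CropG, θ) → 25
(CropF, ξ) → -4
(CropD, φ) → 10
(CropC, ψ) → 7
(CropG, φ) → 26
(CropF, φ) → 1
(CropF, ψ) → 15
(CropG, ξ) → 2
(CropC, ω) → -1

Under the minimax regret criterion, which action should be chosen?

Column bests: θ=25, φ=26, ψ=22, ω=25, ξ=26.
CropF regrets: 1, 25, 7, 22, 30 → max 30
CropD regrets: 33, 16, 32, 22, 0 → max 33
CropC regrets: 14, 0, 15, 26, 29 → max 29
CropG regrets: 0, 0, 0, 0, 24 → max 24
Smallest max regret = 24 → CropG.

CropG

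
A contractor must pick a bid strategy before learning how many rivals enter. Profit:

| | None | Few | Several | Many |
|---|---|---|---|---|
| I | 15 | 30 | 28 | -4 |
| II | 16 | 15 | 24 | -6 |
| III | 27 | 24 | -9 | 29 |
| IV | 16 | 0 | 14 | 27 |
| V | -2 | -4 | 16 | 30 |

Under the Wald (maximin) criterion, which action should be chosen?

IV

Row minima: I=-4, II=-6, III=-9, IV=0, V=-4
Best worst-case = 0 → IV.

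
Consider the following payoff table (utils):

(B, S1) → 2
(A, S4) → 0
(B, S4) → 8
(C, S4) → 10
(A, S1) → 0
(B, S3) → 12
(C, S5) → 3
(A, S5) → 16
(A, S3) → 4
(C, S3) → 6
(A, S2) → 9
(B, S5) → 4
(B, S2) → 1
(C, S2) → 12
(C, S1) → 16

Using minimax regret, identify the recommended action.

Column bests: S1=16, S2=12, S3=12, S4=10, S5=16.
A regrets: 16, 3, 8, 10, 0 → max 16
B regrets: 14, 11, 0, 2, 12 → max 14
C regrets: 0, 0, 6, 0, 13 → max 13
Smallest max regret = 13 → C.

C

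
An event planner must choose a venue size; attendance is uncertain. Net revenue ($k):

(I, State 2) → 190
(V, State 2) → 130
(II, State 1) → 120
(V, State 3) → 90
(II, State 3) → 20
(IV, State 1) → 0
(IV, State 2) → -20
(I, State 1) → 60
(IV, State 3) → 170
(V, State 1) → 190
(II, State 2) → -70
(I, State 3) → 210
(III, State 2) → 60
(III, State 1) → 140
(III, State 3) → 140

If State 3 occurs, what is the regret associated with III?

70

Best payoff under State 3 is 210.
Regret = 210 − 140 = 70.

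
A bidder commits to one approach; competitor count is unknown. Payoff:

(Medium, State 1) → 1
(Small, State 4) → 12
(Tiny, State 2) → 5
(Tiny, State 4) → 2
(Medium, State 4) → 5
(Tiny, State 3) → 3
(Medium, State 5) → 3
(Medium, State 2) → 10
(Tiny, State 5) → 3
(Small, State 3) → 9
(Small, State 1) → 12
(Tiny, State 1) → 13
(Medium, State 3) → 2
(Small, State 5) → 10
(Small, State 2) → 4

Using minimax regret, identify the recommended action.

Column bests: State 1=13, State 2=10, State 3=9, State 4=12, State 5=10.
Tiny regrets: 0, 5, 6, 10, 7 → max 10
Small regrets: 1, 6, 0, 0, 0 → max 6
Medium regrets: 12, 0, 7, 7, 7 → max 12
Smallest max regret = 6 → Small.

Small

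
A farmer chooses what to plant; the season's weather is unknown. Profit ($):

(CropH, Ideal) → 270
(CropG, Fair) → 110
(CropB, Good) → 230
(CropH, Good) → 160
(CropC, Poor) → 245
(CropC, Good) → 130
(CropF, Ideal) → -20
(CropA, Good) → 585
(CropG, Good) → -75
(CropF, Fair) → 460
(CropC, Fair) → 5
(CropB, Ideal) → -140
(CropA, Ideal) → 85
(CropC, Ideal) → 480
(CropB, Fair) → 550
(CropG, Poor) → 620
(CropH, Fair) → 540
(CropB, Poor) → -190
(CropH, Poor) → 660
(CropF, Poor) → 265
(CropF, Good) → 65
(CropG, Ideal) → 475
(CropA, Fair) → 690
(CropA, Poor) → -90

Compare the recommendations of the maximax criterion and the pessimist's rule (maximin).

maximax → CropA; maximin → CropH (disagree)

Row maxima: CropH=660, CropG=620, CropA=690, CropC=480, CropF=460, CropB=550
Best best-case = 690 → CropA.
Row minima: CropH=160, CropG=-75, CropA=-90, CropC=5, CropF=-20, CropB=-190
Best worst-case = 160 → CropH.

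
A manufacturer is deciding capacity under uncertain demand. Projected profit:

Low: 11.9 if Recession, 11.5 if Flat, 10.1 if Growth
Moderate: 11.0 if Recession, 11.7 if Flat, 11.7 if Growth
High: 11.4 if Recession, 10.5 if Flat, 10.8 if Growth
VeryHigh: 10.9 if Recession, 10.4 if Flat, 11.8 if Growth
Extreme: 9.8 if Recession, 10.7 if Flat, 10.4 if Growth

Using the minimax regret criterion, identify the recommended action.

Column bests: Recession=11.9, Flat=11.7, Growth=11.8.
Low regrets: 0.0, 0.2, 1.7 → max 1.7
Moderate regrets: 0.9, 0.0, 0.1 → max 0.9
High regrets: 0.5, 1.2, 1.0 → max 1.2
VeryHigh regrets: 1.0, 1.3, 0.0 → max 1.3
Extreme regrets: 2.1, 1.0, 1.4 → max 2.1
Smallest max regret = 0.9 → Moderate.

Moderate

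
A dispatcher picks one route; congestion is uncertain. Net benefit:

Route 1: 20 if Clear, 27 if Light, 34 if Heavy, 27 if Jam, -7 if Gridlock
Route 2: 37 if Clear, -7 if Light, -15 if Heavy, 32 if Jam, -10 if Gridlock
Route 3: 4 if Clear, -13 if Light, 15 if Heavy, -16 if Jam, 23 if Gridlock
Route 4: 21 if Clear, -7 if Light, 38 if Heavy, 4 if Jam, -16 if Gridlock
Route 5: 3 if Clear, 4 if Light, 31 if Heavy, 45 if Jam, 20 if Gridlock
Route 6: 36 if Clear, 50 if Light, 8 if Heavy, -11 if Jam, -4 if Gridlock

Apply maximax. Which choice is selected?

Row maxima: Route 1=34, Route 2=37, Route 3=23, Route 4=38, Route 5=45, Route 6=50
Best best-case = 50 → Route 6.

Route 6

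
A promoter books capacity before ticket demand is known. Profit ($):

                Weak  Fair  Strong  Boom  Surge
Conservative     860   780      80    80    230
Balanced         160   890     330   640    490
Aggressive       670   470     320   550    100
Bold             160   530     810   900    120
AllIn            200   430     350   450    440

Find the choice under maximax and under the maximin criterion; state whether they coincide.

Row maxima: Conservative=860, Balanced=890, Aggressive=670, Bold=900, AllIn=450
Best best-case = 900 → Bold.
Row minima: Conservative=80, Balanced=160, Aggressive=100, Bold=120, AllIn=200
Best worst-case = 200 → AllIn.

maximax → Bold; maximin → AllIn (disagree)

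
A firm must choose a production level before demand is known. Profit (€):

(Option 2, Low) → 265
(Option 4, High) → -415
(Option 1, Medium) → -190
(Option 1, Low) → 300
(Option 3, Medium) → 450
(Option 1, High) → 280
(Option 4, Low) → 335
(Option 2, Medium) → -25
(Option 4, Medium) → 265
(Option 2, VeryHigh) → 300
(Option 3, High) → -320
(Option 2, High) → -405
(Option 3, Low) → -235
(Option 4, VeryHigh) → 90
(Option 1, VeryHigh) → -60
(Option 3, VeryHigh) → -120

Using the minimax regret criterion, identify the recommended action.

Option 3

Column bests: Low=335, Medium=450, High=280, VeryHigh=300.
Option 1 regrets: 35, 640, 0, 360 → max 640
Option 2 regrets: 70, 475, 685, 0 → max 685
Option 3 regrets: 570, 0, 600, 420 → max 600
Option 4 regrets: 0, 185, 695, 210 → max 695
Smallest max regret = 600 → Option 3.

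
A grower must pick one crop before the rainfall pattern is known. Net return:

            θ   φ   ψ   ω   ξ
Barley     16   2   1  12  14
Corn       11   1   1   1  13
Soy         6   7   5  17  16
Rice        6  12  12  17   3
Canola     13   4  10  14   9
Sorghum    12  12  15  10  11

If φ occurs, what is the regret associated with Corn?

11

Best payoff under φ is 12.
Regret = 12 − 1 = 11.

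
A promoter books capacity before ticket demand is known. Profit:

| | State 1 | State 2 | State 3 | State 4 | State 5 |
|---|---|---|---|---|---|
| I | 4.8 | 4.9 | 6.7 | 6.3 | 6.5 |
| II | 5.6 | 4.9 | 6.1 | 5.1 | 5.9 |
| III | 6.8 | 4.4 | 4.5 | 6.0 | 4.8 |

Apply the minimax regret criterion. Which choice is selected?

II

Column bests: State 1=6.8, State 2=4.9, State 3=6.7, State 4=6.3, State 5=6.5.
I regrets: 2.0, 0.0, 0.0, 0.0, 0.0 → max 2.0
II regrets: 1.2, 0.0, 0.6, 1.2, 0.6 → max 1.2
III regrets: 0.0, 0.5, 2.2, 0.3, 1.7 → max 2.2
Smallest max regret = 1.2 → II.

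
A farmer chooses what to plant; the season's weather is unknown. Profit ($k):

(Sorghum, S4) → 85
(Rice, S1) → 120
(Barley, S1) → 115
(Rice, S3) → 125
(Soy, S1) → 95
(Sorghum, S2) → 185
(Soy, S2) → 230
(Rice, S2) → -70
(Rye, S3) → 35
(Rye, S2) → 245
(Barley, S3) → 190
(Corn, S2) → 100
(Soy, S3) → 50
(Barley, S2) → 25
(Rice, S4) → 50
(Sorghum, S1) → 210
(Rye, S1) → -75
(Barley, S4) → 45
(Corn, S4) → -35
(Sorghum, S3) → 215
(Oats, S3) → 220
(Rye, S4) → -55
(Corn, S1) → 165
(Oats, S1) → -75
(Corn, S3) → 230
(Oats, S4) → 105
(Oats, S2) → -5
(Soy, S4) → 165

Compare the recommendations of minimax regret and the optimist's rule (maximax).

minimax regret → Sorghum; maximax → Rye (disagree)

Column bests: S1=210, S2=245, S3=230, S4=165.
Rice regrets: 90, 315, 105, 115 → max 315
Corn regrets: 45, 145, 0, 200 → max 200
Oats regrets: 285, 250, 10, 60 → max 285
Barley regrets: 95, 220, 40, 120 → max 220
Sorghum regrets: 0, 60, 15, 80 → max 80
Rye regrets: 285, 0, 195, 220 → max 285
Soy regrets: 115, 15, 180, 0 → max 180
Smallest max regret = 80 → Sorghum.
Row maxima: Rice=125, Corn=230, Oats=220, Barley=190, Sorghum=215, Rye=245, Soy=230
Best best-case = 245 → Rye.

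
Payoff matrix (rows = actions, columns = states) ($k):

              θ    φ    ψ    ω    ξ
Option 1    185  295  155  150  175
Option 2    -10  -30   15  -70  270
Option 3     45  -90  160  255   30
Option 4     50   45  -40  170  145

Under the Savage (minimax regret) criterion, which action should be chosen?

Option 1

Column bests: θ=185, φ=295, ψ=160, ω=255, ξ=270.
Option 1 regrets: 0, 0, 5, 105, 95 → max 105
Option 2 regrets: 195, 325, 145, 325, 0 → max 325
Option 3 regrets: 140, 385, 0, 0, 240 → max 385
Option 4 regrets: 135, 250, 200, 85, 125 → max 250
Smallest max regret = 105 → Option 1.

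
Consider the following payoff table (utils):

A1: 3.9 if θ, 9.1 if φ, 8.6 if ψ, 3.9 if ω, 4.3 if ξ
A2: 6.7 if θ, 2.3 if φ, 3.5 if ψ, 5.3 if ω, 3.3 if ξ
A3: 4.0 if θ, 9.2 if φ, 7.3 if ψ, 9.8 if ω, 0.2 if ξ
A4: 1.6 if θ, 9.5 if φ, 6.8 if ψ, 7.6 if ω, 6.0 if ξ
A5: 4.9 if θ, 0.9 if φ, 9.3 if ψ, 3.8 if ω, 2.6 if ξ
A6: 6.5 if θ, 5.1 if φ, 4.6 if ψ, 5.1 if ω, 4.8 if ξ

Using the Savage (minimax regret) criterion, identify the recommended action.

Column bests: θ=6.7, φ=9.5, ψ=9.3, ω=9.8, ξ=6.0.
A1 regrets: 2.8, 0.4, 0.7, 5.9, 1.7 → max 5.9
A2 regrets: 0.0, 7.2, 5.8, 4.5, 2.7 → max 7.2
A3 regrets: 2.7, 0.3, 2.0, 0.0, 5.8 → max 5.8
A4 regrets: 5.1, 0.0, 2.5, 2.2, 0.0 → max 5.1
A5 regrets: 1.8, 8.6, 0.0, 6.0, 3.4 → max 8.6
A6 regrets: 0.2, 4.4, 4.7, 4.7, 1.2 → max 4.7
Smallest max regret = 4.7 → A6.

A6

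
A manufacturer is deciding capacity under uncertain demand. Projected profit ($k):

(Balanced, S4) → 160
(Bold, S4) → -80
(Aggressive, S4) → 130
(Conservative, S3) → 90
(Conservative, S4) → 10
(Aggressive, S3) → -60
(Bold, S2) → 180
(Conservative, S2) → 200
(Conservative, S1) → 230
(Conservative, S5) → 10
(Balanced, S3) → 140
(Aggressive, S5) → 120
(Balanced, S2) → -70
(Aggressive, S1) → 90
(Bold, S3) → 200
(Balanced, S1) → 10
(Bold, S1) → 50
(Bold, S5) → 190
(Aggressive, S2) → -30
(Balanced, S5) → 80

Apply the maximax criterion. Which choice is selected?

Row maxima: Conservative=230, Balanced=160, Aggressive=130, Bold=200
Best best-case = 230 → Conservative.

Conservative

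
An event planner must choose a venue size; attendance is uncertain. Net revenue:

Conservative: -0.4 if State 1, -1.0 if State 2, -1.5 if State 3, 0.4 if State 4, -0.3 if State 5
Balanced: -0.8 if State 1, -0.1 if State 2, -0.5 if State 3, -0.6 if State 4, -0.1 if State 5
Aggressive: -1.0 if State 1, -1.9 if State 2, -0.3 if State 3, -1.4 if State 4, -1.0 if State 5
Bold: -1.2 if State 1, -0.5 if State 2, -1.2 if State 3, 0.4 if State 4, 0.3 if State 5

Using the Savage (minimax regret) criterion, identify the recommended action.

Bold

Column bests: State 1=-0.4, State 2=-0.1, State 3=-0.3, State 4=0.4, State 5=0.3.
Conservative regrets: 0.0, 0.9, 1.2, 0.0, 0.6 → max 1.2
Balanced regrets: 0.4, 0.0, 0.2, 1.0, 0.4 → max 1.0
Aggressive regrets: 0.6, 1.8, 0.0, 1.8, 1.3 → max 1.8
Bold regrets: 0.8, 0.4, 0.9, 0.0, 0.0 → max 0.9
Smallest max regret = 0.9 → Bold.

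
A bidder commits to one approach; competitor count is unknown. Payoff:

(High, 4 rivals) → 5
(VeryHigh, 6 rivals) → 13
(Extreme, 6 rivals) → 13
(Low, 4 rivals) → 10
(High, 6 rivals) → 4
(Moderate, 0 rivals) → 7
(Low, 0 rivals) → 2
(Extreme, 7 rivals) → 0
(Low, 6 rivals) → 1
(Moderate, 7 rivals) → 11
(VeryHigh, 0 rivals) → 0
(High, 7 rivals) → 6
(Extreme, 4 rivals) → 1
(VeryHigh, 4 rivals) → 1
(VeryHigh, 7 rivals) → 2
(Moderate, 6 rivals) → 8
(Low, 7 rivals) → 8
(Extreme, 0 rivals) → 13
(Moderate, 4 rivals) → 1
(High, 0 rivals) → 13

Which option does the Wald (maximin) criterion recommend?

Row minima: Low=1, Moderate=1, High=4, VeryHigh=0, Extreme=0
Best worst-case = 4 → High.

High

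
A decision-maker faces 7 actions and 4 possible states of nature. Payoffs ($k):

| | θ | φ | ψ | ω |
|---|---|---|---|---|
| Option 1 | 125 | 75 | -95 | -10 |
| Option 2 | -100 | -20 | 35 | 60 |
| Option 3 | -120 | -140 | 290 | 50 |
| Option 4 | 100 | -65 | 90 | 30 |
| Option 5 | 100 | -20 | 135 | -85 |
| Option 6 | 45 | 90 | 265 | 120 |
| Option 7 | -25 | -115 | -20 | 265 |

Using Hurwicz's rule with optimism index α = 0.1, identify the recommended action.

Option 1: 0.1·125 + 0.9·(-95) = -73
Option 2: 0.1·60 + 0.9·(-100) = -84
Option 3: 0.1·290 + 0.9·(-140) = -97
Option 4: 0.1·100 + 0.9·(-65) = -48.5
Option 5: 0.1·135 + 0.9·(-85) = -63
Option 6: 0.1·265 + 0.9·45 = 67
Option 7: 0.1·265 + 0.9·(-115) = -77
Highest Hurwicz score = 67 → Option 6.

Option 6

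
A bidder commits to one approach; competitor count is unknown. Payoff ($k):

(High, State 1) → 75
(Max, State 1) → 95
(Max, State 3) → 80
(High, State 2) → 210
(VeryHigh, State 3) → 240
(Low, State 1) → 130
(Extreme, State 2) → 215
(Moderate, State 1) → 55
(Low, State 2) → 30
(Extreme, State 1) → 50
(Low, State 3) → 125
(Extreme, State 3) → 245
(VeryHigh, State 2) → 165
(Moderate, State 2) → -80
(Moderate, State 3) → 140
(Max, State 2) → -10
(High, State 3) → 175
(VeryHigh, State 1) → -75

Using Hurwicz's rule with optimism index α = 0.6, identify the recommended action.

Low: 0.6·130 + 0.4·30 = 90
Moderate: 0.6·140 + 0.4·(-80) = 52
High: 0.6·210 + 0.4·75 = 156
VeryHigh: 0.6·240 + 0.4·(-75) = 114
Extreme: 0.6·245 + 0.4·50 = 167
Max: 0.6·95 + 0.4·(-10) = 53
Highest Hurwicz score = 167 → Extreme.

Extreme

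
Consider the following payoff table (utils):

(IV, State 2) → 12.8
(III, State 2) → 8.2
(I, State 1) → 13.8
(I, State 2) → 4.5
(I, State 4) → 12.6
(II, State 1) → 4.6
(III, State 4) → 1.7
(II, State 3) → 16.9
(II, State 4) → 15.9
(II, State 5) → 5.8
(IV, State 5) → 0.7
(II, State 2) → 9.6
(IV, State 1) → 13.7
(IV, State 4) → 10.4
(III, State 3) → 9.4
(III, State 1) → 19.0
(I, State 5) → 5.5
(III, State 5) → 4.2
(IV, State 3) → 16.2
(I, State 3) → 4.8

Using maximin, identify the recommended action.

II

Row minima: I=4.5, II=4.6, III=1.7, IV=0.7
Best worst-case = 4.6 → II.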